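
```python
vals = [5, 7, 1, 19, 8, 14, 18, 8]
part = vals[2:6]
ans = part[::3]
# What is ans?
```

vals has length 8. The slice vals[2:6] selects indices [2, 3, 4, 5] (2->1, 3->19, 4->8, 5->14), giving [1, 19, 8, 14]. So part = [1, 19, 8, 14]. part has length 4. The slice part[::3] selects indices [0, 3] (0->1, 3->14), giving [1, 14].

[1, 14]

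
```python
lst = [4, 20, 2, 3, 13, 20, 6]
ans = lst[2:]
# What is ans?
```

lst has length 7. The slice lst[2:] selects indices [2, 3, 4, 5, 6] (2->2, 3->3, 4->13, 5->20, 6->6), giving [2, 3, 13, 20, 6].

[2, 3, 13, 20, 6]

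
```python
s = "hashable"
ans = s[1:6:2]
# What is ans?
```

s has length 8. The slice s[1:6:2] selects indices [1, 3, 5] (1->'a', 3->'h', 5->'b'), giving 'ahb'.

'ahb'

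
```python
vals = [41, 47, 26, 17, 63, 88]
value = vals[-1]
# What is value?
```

vals has length 6. Negative index -1 maps to positive index 6 + (-1) = 5. vals[5] = 88.

88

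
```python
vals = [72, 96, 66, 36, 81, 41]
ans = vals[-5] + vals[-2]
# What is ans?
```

vals has length 6. Negative index -5 maps to positive index 6 + (-5) = 1. vals[1] = 96.
vals has length 6. Negative index -2 maps to positive index 6 + (-2) = 4. vals[4] = 81.
Sum: 96 + 81 = 177.

177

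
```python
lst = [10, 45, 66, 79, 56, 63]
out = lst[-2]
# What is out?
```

lst has length 6. Negative index -2 maps to positive index 6 + (-2) = 4. lst[4] = 56.

56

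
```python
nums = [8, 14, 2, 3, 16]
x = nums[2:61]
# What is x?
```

nums has length 5. The slice nums[2:61] selects indices [2, 3, 4] (2->2, 3->3, 4->16), giving [2, 3, 16].

[2, 3, 16]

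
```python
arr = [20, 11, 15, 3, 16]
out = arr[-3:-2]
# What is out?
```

arr has length 5. The slice arr[-3:-2] selects indices [2] (2->15), giving [15].

[15]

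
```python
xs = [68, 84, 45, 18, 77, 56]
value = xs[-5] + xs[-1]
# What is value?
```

xs has length 6. Negative index -5 maps to positive index 6 + (-5) = 1. xs[1] = 84.
xs has length 6. Negative index -1 maps to positive index 6 + (-1) = 5. xs[5] = 56.
Sum: 84 + 56 = 140.

140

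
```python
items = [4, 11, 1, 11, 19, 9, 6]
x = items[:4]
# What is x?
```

items has length 7. The slice items[:4] selects indices [0, 1, 2, 3] (0->4, 1->11, 2->1, 3->11), giving [4, 11, 1, 11].

[4, 11, 1, 11]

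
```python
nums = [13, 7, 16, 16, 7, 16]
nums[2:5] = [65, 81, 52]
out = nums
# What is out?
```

nums starts as [13, 7, 16, 16, 7, 16] (length 6). The slice nums[2:5] covers indices [2, 3, 4] with values [16, 16, 7]. Replacing that slice with [65, 81, 52] (same length) produces [13, 7, 65, 81, 52, 16].

[13, 7, 65, 81, 52, 16]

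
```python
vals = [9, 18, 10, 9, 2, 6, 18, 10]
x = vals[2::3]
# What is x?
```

vals has length 8. The slice vals[2::3] selects indices [2, 5] (2->10, 5->6), giving [10, 6].

[10, 6]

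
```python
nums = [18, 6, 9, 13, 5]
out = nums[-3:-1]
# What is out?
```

nums has length 5. The slice nums[-3:-1] selects indices [2, 3] (2->9, 3->13), giving [9, 13].

[9, 13]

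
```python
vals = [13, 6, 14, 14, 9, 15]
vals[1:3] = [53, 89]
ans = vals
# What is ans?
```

vals starts as [13, 6, 14, 14, 9, 15] (length 6). The slice vals[1:3] covers indices [1, 2] with values [6, 14]. Replacing that slice with [53, 89] (same length) produces [13, 53, 89, 14, 9, 15].

[13, 53, 89, 14, 9, 15]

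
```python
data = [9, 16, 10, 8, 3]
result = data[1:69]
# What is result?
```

data has length 5. The slice data[1:69] selects indices [1, 2, 3, 4] (1->16, 2->10, 3->8, 4->3), giving [16, 10, 8, 3].

[16, 10, 8, 3]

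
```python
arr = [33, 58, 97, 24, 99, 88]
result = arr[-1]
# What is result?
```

arr has length 6. Negative index -1 maps to positive index 6 + (-1) = 5. arr[5] = 88.

88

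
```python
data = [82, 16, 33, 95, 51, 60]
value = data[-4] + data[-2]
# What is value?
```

data has length 6. Negative index -4 maps to positive index 6 + (-4) = 2. data[2] = 33.
data has length 6. Negative index -2 maps to positive index 6 + (-2) = 4. data[4] = 51.
Sum: 33 + 51 = 84.

84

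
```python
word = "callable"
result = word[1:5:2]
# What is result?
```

word has length 8. The slice word[1:5:2] selects indices [1, 3] (1->'a', 3->'l'), giving 'al'.

'al'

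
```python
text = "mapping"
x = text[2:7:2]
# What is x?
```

text has length 7. The slice text[2:7:2] selects indices [2, 4, 6] (2->'p', 4->'i', 6->'g'), giving 'pig'.

'pig'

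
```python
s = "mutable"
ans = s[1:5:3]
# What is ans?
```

s has length 7. The slice s[1:5:3] selects indices [1, 4] (1->'u', 4->'b'), giving 'ub'.

'ub'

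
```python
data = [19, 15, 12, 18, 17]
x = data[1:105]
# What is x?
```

data has length 5. The slice data[1:105] selects indices [1, 2, 3, 4] (1->15, 2->12, 3->18, 4->17), giving [15, 12, 18, 17].

[15, 12, 18, 17]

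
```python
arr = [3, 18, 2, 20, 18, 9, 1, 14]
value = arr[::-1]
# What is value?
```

arr has length 8. The slice arr[::-1] selects indices [7, 6, 5, 4, 3, 2, 1, 0] (7->14, 6->1, 5->9, 4->18, 3->20, 2->2, 1->18, 0->3), giving [14, 1, 9, 18, 20, 2, 18, 3].

[14, 1, 9, 18, 20, 2, 18, 3]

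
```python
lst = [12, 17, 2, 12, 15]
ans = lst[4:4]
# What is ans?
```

lst has length 5. The slice lst[4:4] resolves to an empty index range, so the result is [].

[]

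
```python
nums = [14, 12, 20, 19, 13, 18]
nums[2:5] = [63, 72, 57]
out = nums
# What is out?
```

nums starts as [14, 12, 20, 19, 13, 18] (length 6). The slice nums[2:5] covers indices [2, 3, 4] with values [20, 19, 13]. Replacing that slice with [63, 72, 57] (same length) produces [14, 12, 63, 72, 57, 18].

[14, 12, 63, 72, 57, 18]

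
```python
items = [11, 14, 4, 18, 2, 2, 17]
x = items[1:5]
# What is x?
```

items has length 7. The slice items[1:5] selects indices [1, 2, 3, 4] (1->14, 2->4, 3->18, 4->2), giving [14, 4, 18, 2].

[14, 4, 18, 2]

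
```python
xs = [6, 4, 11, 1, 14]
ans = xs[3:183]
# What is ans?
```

xs has length 5. The slice xs[3:183] selects indices [3, 4] (3->1, 4->14), giving [1, 14].

[1, 14]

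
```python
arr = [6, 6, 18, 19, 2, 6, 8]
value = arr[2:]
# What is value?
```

arr has length 7. The slice arr[2:] selects indices [2, 3, 4, 5, 6] (2->18, 3->19, 4->2, 5->6, 6->8), giving [18, 19, 2, 6, 8].

[18, 19, 2, 6, 8]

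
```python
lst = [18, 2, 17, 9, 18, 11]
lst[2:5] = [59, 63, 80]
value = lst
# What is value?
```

lst starts as [18, 2, 17, 9, 18, 11] (length 6). The slice lst[2:5] covers indices [2, 3, 4] with values [17, 9, 18]. Replacing that slice with [59, 63, 80] (same length) produces [18, 2, 59, 63, 80, 11].

[18, 2, 59, 63, 80, 11]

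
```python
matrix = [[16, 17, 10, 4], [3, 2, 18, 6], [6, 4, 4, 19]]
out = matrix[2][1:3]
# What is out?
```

matrix[2] = [6, 4, 4, 19]. matrix[2] has length 4. The slice matrix[2][1:3] selects indices [1, 2] (1->4, 2->4), giving [4, 4].

[4, 4]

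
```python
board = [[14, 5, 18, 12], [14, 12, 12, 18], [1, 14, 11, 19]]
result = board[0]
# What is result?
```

board has 3 rows. Row 0 is [14, 5, 18, 12].

[14, 5, 18, 12]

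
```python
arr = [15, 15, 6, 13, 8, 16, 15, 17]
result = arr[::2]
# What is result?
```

arr has length 8. The slice arr[::2] selects indices [0, 2, 4, 6] (0->15, 2->6, 4->8, 6->15), giving [15, 6, 8, 15].

[15, 6, 8, 15]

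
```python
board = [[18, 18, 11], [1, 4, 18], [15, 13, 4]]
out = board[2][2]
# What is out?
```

board[2] = [15, 13, 4]. Taking column 2 of that row yields 4.

4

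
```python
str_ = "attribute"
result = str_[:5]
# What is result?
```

str_ has length 9. The slice str_[:5] selects indices [0, 1, 2, 3, 4] (0->'a', 1->'t', 2->'t', 3->'r', 4->'i'), giving 'attri'.

'attri'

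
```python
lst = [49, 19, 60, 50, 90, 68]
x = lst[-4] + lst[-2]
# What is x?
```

lst has length 6. Negative index -4 maps to positive index 6 + (-4) = 2. lst[2] = 60.
lst has length 6. Negative index -2 maps to positive index 6 + (-2) = 4. lst[4] = 90.
Sum: 60 + 90 = 150.

150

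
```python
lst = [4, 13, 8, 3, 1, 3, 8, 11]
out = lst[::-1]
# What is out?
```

lst has length 8. The slice lst[::-1] selects indices [7, 6, 5, 4, 3, 2, 1, 0] (7->11, 6->8, 5->3, 4->1, 3->3, 2->8, 1->13, 0->4), giving [11, 8, 3, 1, 3, 8, 13, 4].

[11, 8, 3, 1, 3, 8, 13, 4]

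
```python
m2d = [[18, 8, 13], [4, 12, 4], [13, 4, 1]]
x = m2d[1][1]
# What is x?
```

m2d[1] = [4, 12, 4]. Taking column 1 of that row yields 12.

12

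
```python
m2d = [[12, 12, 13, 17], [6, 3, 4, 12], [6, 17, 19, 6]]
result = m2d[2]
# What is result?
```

m2d has 3 rows. Row 2 is [6, 17, 19, 6].

[6, 17, 19, 6]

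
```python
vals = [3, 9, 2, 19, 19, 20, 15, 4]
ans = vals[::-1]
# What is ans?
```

vals has length 8. The slice vals[::-1] selects indices [7, 6, 5, 4, 3, 2, 1, 0] (7->4, 6->15, 5->20, 4->19, 3->19, 2->2, 1->9, 0->3), giving [4, 15, 20, 19, 19, 2, 9, 3].

[4, 15, 20, 19, 19, 2, 9, 3]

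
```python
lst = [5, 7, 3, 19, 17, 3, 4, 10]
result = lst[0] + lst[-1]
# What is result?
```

lst has length 8. lst[0] = 5.
lst has length 8. Negative index -1 maps to positive index 8 + (-1) = 7. lst[7] = 10.
Sum: 5 + 10 = 15.

15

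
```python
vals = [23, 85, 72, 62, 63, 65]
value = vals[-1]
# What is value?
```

vals has length 6. Negative index -1 maps to positive index 6 + (-1) = 5. vals[5] = 65.

65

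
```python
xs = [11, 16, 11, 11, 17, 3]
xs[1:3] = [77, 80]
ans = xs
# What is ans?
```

xs starts as [11, 16, 11, 11, 17, 3] (length 6). The slice xs[1:3] covers indices [1, 2] with values [16, 11]. Replacing that slice with [77, 80] (same length) produces [11, 77, 80, 11, 17, 3].

[11, 77, 80, 11, 17, 3]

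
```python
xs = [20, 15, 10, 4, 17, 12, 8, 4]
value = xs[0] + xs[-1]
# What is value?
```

xs has length 8. xs[0] = 20.
xs has length 8. Negative index -1 maps to positive index 8 + (-1) = 7. xs[7] = 4.
Sum: 20 + 4 = 24.

24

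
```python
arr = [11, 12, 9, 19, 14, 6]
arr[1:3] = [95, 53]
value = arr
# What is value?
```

arr starts as [11, 12, 9, 19, 14, 6] (length 6). The slice arr[1:3] covers indices [1, 2] with values [12, 9]. Replacing that slice with [95, 53] (same length) produces [11, 95, 53, 19, 14, 6].

[11, 95, 53, 19, 14, 6]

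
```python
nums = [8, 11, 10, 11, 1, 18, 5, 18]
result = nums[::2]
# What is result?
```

nums has length 8. The slice nums[::2] selects indices [0, 2, 4, 6] (0->8, 2->10, 4->1, 6->5), giving [8, 10, 1, 5].

[8, 10, 1, 5]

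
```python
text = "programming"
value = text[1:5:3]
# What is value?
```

text has length 11. The slice text[1:5:3] selects indices [1, 4] (1->'r', 4->'r'), giving 'rr'.

'rr'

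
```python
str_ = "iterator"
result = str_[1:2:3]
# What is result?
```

str_ has length 8. The slice str_[1:2:3] selects indices [1] (1->'t'), giving 't'.

't'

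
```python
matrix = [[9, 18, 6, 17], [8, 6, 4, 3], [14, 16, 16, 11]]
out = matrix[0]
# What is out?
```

matrix has 3 rows. Row 0 is [9, 18, 6, 17].

[9, 18, 6, 17]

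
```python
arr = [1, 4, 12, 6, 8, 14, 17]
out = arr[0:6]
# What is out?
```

arr has length 7. The slice arr[0:6] selects indices [0, 1, 2, 3, 4, 5] (0->1, 1->4, 2->12, 3->6, 4->8, 5->14), giving [1, 4, 12, 6, 8, 14].

[1, 4, 12, 6, 8, 14]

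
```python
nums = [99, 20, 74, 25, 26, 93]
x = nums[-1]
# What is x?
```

nums has length 6. Negative index -1 maps to positive index 6 + (-1) = 5. nums[5] = 93.

93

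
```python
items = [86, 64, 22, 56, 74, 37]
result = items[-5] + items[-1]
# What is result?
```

items has length 6. Negative index -5 maps to positive index 6 + (-5) = 1. items[1] = 64.
items has length 6. Negative index -1 maps to positive index 6 + (-1) = 5. items[5] = 37.
Sum: 64 + 37 = 101.

101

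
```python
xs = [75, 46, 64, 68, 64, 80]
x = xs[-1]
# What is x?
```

xs has length 6. Negative index -1 maps to positive index 6 + (-1) = 5. xs[5] = 80.

80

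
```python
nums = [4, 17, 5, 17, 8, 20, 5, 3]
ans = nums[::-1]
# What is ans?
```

nums has length 8. The slice nums[::-1] selects indices [7, 6, 5, 4, 3, 2, 1, 0] (7->3, 6->5, 5->20, 4->8, 3->17, 2->5, 1->17, 0->4), giving [3, 5, 20, 8, 17, 5, 17, 4].

[3, 5, 20, 8, 17, 5, 17, 4]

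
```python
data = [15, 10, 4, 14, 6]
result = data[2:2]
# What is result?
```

data has length 5. The slice data[2:2] resolves to an empty index range, so the result is [].

[]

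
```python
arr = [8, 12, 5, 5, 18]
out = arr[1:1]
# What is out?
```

arr has length 5. The slice arr[1:1] resolves to an empty index range, so the result is [].

[]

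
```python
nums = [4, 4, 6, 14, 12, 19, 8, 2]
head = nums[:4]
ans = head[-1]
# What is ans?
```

nums has length 8. The slice nums[:4] selects indices [0, 1, 2, 3] (0->4, 1->4, 2->6, 3->14), giving [4, 4, 6, 14]. So head = [4, 4, 6, 14]. Then head[-1] = 14.

14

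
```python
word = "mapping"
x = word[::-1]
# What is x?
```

word has length 7. The slice word[::-1] selects indices [6, 5, 4, 3, 2, 1, 0] (6->'g', 5->'n', 4->'i', 3->'p', 2->'p', 1->'a', 0->'m'), giving 'gnippam'.

'gnippam'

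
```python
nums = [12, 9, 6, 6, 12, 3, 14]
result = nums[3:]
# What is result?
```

nums has length 7. The slice nums[3:] selects indices [3, 4, 5, 6] (3->6, 4->12, 5->3, 6->14), giving [6, 12, 3, 14].

[6, 12, 3, 14]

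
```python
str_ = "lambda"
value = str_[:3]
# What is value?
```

str_ has length 6. The slice str_[:3] selects indices [0, 1, 2] (0->'l', 1->'a', 2->'m'), giving 'lam'.

'lam'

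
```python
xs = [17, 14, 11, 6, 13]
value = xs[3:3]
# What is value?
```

xs has length 5. The slice xs[3:3] resolves to an empty index range, so the result is [].

[]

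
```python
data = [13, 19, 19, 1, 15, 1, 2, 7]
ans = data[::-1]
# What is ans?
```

data has length 8. The slice data[::-1] selects indices [7, 6, 5, 4, 3, 2, 1, 0] (7->7, 6->2, 5->1, 4->15, 3->1, 2->19, 1->19, 0->13), giving [7, 2, 1, 15, 1, 19, 19, 13].

[7, 2, 1, 15, 1, 19, 19, 13]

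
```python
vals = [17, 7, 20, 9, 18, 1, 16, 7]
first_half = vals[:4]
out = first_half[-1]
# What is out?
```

vals has length 8. The slice vals[:4] selects indices [0, 1, 2, 3] (0->17, 1->7, 2->20, 3->9), giving [17, 7, 20, 9]. So first_half = [17, 7, 20, 9]. Then first_half[-1] = 9.

9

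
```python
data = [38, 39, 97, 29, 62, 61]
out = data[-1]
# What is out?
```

data has length 6. Negative index -1 maps to positive index 6 + (-1) = 5. data[5] = 61.

61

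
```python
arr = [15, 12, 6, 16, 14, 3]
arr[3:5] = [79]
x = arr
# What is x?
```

arr starts as [15, 12, 6, 16, 14, 3] (length 6). The slice arr[3:5] covers indices [3, 4] with values [16, 14]. Replacing that slice with [79] (different length) produces [15, 12, 6, 79, 3].

[15, 12, 6, 79, 3]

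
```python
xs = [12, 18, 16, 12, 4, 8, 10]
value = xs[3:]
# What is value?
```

xs has length 7. The slice xs[3:] selects indices [3, 4, 5, 6] (3->12, 4->4, 5->8, 6->10), giving [12, 4, 8, 10].

[12, 4, 8, 10]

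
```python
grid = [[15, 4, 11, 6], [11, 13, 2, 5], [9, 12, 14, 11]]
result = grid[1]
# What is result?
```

grid has 3 rows. Row 1 is [11, 13, 2, 5].

[11, 13, 2, 5]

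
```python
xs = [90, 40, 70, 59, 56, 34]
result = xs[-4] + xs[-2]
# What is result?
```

xs has length 6. Negative index -4 maps to positive index 6 + (-4) = 2. xs[2] = 70.
xs has length 6. Negative index -2 maps to positive index 6 + (-2) = 4. xs[4] = 56.
Sum: 70 + 56 = 126.

126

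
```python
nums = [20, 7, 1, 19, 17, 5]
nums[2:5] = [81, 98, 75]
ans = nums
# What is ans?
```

nums starts as [20, 7, 1, 19, 17, 5] (length 6). The slice nums[2:5] covers indices [2, 3, 4] with values [1, 19, 17]. Replacing that slice with [81, 98, 75] (same length) produces [20, 7, 81, 98, 75, 5].

[20, 7, 81, 98, 75, 5]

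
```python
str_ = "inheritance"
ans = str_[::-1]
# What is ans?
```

str_ has length 11. The slice str_[::-1] selects indices [10, 9, 8, 7, 6, 5, 4, 3, 2, 1, 0] (10->'e', 9->'c', 8->'n', 7->'a', 6->'t', 5->'i', 4->'r', 3->'e', 2->'h', 1->'n', 0->'i'), giving 'ecnatirehni'.

'ecnatirehni'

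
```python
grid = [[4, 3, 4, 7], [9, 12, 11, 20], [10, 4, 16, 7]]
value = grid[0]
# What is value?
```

grid has 3 rows. Row 0 is [4, 3, 4, 7].

[4, 3, 4, 7]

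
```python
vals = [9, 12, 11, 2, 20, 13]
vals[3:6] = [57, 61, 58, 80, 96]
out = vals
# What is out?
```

vals starts as [9, 12, 11, 2, 20, 13] (length 6). The slice vals[3:6] covers indices [3, 4, 5] with values [2, 20, 13]. Replacing that slice with [57, 61, 58, 80, 96] (different length) produces [9, 12, 11, 57, 61, 58, 80, 96].

[9, 12, 11, 57, 61, 58, 80, 96]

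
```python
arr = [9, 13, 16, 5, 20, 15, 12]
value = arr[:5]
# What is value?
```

arr has length 7. The slice arr[:5] selects indices [0, 1, 2, 3, 4] (0->9, 1->13, 2->16, 3->5, 4->20), giving [9, 13, 16, 5, 20].

[9, 13, 16, 5, 20]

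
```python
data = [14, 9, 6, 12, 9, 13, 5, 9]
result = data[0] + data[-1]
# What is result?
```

data has length 8. data[0] = 14.
data has length 8. Negative index -1 maps to positive index 8 + (-1) = 7. data[7] = 9.
Sum: 14 + 9 = 23.

23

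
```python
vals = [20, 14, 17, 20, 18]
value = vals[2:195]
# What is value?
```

vals has length 5. The slice vals[2:195] selects indices [2, 3, 4] (2->17, 3->20, 4->18), giving [17, 20, 18].

[17, 20, 18]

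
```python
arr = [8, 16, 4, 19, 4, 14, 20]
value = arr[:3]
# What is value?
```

arr has length 7. The slice arr[:3] selects indices [0, 1, 2] (0->8, 1->16, 2->4), giving [8, 16, 4].

[8, 16, 4]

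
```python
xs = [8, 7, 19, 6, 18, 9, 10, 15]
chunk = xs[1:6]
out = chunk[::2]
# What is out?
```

xs has length 8. The slice xs[1:6] selects indices [1, 2, 3, 4, 5] (1->7, 2->19, 3->6, 4->18, 5->9), giving [7, 19, 6, 18, 9]. So chunk = [7, 19, 6, 18, 9]. chunk has length 5. The slice chunk[::2] selects indices [0, 2, 4] (0->7, 2->6, 4->9), giving [7, 6, 9].

[7, 6, 9]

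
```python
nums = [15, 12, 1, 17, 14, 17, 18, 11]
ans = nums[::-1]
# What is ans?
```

nums has length 8. The slice nums[::-1] selects indices [7, 6, 5, 4, 3, 2, 1, 0] (7->11, 6->18, 5->17, 4->14, 3->17, 2->1, 1->12, 0->15), giving [11, 18, 17, 14, 17, 1, 12, 15].

[11, 18, 17, 14, 17, 1, 12, 15]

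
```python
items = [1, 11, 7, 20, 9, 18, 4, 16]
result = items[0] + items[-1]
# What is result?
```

items has length 8. items[0] = 1.
items has length 8. Negative index -1 maps to positive index 8 + (-1) = 7. items[7] = 16.
Sum: 1 + 16 = 17.

17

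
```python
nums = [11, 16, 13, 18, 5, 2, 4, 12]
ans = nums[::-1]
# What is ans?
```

nums has length 8. The slice nums[::-1] selects indices [7, 6, 5, 4, 3, 2, 1, 0] (7->12, 6->4, 5->2, 4->5, 3->18, 2->13, 1->16, 0->11), giving [12, 4, 2, 5, 18, 13, 16, 11].

[12, 4, 2, 5, 18, 13, 16, 11]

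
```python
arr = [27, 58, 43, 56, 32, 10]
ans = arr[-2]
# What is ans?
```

arr has length 6. Negative index -2 maps to positive index 6 + (-2) = 4. arr[4] = 32.

32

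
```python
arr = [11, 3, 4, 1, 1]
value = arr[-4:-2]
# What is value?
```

arr has length 5. The slice arr[-4:-2] selects indices [1, 2] (1->3, 2->4), giving [3, 4].

[3, 4]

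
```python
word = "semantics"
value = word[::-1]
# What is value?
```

word has length 9. The slice word[::-1] selects indices [8, 7, 6, 5, 4, 3, 2, 1, 0] (8->'s', 7->'c', 6->'i', 5->'t', 4->'n', 3->'a', 2->'m', 1->'e', 0->'s'), giving 'scitnames'.

'scitnames'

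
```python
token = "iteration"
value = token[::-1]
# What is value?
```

token has length 9. The slice token[::-1] selects indices [8, 7, 6, 5, 4, 3, 2, 1, 0] (8->'n', 7->'o', 6->'i', 5->'t', 4->'a', 3->'r', 2->'e', 1->'t', 0->'i'), giving 'noitareti'.

'noitareti'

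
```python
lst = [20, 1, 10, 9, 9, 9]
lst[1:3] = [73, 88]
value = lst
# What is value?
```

lst starts as [20, 1, 10, 9, 9, 9] (length 6). The slice lst[1:3] covers indices [1, 2] with values [1, 10]. Replacing that slice with [73, 88] (same length) produces [20, 73, 88, 9, 9, 9].

[20, 73, 88, 9, 9, 9]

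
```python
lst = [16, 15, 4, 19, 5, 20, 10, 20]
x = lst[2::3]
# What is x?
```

lst has length 8. The slice lst[2::3] selects indices [2, 5] (2->4, 5->20), giving [4, 20].

[4, 20]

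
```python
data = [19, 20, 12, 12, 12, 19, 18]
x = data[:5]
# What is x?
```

data has length 7. The slice data[:5] selects indices [0, 1, 2, 3, 4] (0->19, 1->20, 2->12, 3->12, 4->12), giving [19, 20, 12, 12, 12].

[19, 20, 12, 12, 12]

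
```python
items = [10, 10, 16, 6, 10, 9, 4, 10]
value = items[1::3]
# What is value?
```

items has length 8. The slice items[1::3] selects indices [1, 4, 7] (1->10, 4->10, 7->10), giving [10, 10, 10].

[10, 10, 10]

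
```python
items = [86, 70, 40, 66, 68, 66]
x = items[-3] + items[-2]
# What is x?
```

items has length 6. Negative index -3 maps to positive index 6 + (-3) = 3. items[3] = 66.
items has length 6. Negative index -2 maps to positive index 6 + (-2) = 4. items[4] = 68.
Sum: 66 + 68 = 134.

134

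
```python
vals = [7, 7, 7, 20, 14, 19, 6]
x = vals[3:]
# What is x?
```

vals has length 7. The slice vals[3:] selects indices [3, 4, 5, 6] (3->20, 4->14, 5->19, 6->6), giving [20, 14, 19, 6].

[20, 14, 19, 6]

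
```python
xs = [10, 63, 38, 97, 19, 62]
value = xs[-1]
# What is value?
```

xs has length 6. Negative index -1 maps to positive index 6 + (-1) = 5. xs[5] = 62.

62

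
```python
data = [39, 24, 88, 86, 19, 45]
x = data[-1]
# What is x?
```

data has length 6. Negative index -1 maps to positive index 6 + (-1) = 5. data[5] = 45.

45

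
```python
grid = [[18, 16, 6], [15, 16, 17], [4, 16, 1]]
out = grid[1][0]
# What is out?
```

grid[1] = [15, 16, 17]. Taking column 0 of that row yields 15.

15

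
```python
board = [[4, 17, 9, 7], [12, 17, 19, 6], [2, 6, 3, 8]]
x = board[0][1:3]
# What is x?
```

board[0] = [4, 17, 9, 7]. board[0] has length 4. The slice board[0][1:3] selects indices [1, 2] (1->17, 2->9), giving [17, 9].

[17, 9]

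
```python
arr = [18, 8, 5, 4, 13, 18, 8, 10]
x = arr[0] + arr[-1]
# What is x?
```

arr has length 8. arr[0] = 18.
arr has length 8. Negative index -1 maps to positive index 8 + (-1) = 7. arr[7] = 10.
Sum: 18 + 10 = 28.

28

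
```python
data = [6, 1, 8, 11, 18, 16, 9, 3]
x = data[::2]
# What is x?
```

data has length 8. The slice data[::2] selects indices [0, 2, 4, 6] (0->6, 2->8, 4->18, 6->9), giving [6, 8, 18, 9].

[6, 8, 18, 9]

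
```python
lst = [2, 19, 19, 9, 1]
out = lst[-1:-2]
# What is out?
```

lst has length 5. The slice lst[-1:-2] resolves to an empty index range, so the result is [].

[]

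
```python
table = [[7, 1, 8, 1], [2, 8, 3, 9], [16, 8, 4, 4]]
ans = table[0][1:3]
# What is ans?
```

table[0] = [7, 1, 8, 1]. table[0] has length 4. The slice table[0][1:3] selects indices [1, 2] (1->1, 2->8), giving [1, 8].

[1, 8]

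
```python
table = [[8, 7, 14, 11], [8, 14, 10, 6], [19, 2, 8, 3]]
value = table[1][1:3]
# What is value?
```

table[1] = [8, 14, 10, 6]. table[1] has length 4. The slice table[1][1:3] selects indices [1, 2] (1->14, 2->10), giving [14, 10].

[14, 10]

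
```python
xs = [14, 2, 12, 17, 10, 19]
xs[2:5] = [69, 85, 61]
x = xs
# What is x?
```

xs starts as [14, 2, 12, 17, 10, 19] (length 6). The slice xs[2:5] covers indices [2, 3, 4] with values [12, 17, 10]. Replacing that slice with [69, 85, 61] (same length) produces [14, 2, 69, 85, 61, 19].

[14, 2, 69, 85, 61, 19]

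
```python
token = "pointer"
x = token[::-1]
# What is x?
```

token has length 7. The slice token[::-1] selects indices [6, 5, 4, 3, 2, 1, 0] (6->'r', 5->'e', 4->'t', 3->'n', 2->'i', 1->'o', 0->'p'), giving 'retniop'.

'retniop'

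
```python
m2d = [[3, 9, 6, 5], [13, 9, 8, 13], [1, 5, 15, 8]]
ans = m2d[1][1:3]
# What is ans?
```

m2d[1] = [13, 9, 8, 13]. m2d[1] has length 4. The slice m2d[1][1:3] selects indices [1, 2] (1->9, 2->8), giving [9, 8].

[9, 8]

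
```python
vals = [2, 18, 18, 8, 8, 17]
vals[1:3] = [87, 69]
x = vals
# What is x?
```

vals starts as [2, 18, 18, 8, 8, 17] (length 6). The slice vals[1:3] covers indices [1, 2] with values [18, 18]. Replacing that slice with [87, 69] (same length) produces [2, 87, 69, 8, 8, 17].

[2, 87, 69, 8, 8, 17]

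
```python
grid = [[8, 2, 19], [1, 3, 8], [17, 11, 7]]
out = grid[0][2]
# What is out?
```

grid[0] = [8, 2, 19]. Taking column 2 of that row yields 19.

19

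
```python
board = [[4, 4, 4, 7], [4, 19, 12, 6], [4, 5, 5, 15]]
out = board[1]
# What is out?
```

board has 3 rows. Row 1 is [4, 19, 12, 6].

[4, 19, 12, 6]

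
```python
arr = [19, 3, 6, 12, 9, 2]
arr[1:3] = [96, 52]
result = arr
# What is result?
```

arr starts as [19, 3, 6, 12, 9, 2] (length 6). The slice arr[1:3] covers indices [1, 2] with values [3, 6]. Replacing that slice with [96, 52] (same length) produces [19, 96, 52, 12, 9, 2].

[19, 96, 52, 12, 9, 2]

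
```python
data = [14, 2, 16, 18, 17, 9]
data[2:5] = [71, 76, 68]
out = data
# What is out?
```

data starts as [14, 2, 16, 18, 17, 9] (length 6). The slice data[2:5] covers indices [2, 3, 4] with values [16, 18, 17]. Replacing that slice with [71, 76, 68] (same length) produces [14, 2, 71, 76, 68, 9].

[14, 2, 71, 76, 68, 9]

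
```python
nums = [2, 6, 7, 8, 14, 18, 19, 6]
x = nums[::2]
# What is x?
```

nums has length 8. The slice nums[::2] selects indices [0, 2, 4, 6] (0->2, 2->7, 4->14, 6->19), giving [2, 7, 14, 19].

[2, 7, 14, 19]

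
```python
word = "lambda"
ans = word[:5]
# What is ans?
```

word has length 6. The slice word[:5] selects indices [0, 1, 2, 3, 4] (0->'l', 1->'a', 2->'m', 3->'b', 4->'d'), giving 'lambd'.

'lambd'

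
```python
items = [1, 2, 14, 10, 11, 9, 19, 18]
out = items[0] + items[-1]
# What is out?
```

items has length 8. items[0] = 1.
items has length 8. Negative index -1 maps to positive index 8 + (-1) = 7. items[7] = 18.
Sum: 1 + 18 = 19.

19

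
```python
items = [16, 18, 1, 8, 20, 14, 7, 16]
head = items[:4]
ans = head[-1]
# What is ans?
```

items has length 8. The slice items[:4] selects indices [0, 1, 2, 3] (0->16, 1->18, 2->1, 3->8), giving [16, 18, 1, 8]. So head = [16, 18, 1, 8]. Then head[-1] = 8.

8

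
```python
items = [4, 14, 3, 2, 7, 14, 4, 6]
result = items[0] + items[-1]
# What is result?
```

items has length 8. items[0] = 4.
items has length 8. Negative index -1 maps to positive index 8 + (-1) = 7. items[7] = 6.
Sum: 4 + 6 = 10.

10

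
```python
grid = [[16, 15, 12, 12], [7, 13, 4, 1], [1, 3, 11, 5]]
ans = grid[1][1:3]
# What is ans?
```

grid[1] = [7, 13, 4, 1]. grid[1] has length 4. The slice grid[1][1:3] selects indices [1, 2] (1->13, 2->4), giving [13, 4].

[13, 4]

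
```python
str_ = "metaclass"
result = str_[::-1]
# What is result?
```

str_ has length 9. The slice str_[::-1] selects indices [8, 7, 6, 5, 4, 3, 2, 1, 0] (8->'s', 7->'s', 6->'a', 5->'l', 4->'c', 3->'a', 2->'t', 1->'e', 0->'m'), giving 'ssalcatem'.

'ssalcatem'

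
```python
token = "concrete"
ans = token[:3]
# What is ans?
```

token has length 8. The slice token[:3] selects indices [0, 1, 2] (0->'c', 1->'o', 2->'n'), giving 'con'.

'con'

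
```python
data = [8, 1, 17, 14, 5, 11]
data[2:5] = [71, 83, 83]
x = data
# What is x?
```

data starts as [8, 1, 17, 14, 5, 11] (length 6). The slice data[2:5] covers indices [2, 3, 4] with values [17, 14, 5]. Replacing that slice with [71, 83, 83] (same length) produces [8, 1, 71, 83, 83, 11].

[8, 1, 71, 83, 83, 11]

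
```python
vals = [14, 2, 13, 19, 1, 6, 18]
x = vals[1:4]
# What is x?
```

vals has length 7. The slice vals[1:4] selects indices [1, 2, 3] (1->2, 2->13, 3->19), giving [2, 13, 19].

[2, 13, 19]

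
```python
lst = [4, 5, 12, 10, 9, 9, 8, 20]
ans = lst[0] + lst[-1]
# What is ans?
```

lst has length 8. lst[0] = 4.
lst has length 8. Negative index -1 maps to positive index 8 + (-1) = 7. lst[7] = 20.
Sum: 4 + 20 = 24.

24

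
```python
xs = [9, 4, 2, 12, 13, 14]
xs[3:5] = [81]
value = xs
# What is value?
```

xs starts as [9, 4, 2, 12, 13, 14] (length 6). The slice xs[3:5] covers indices [3, 4] with values [12, 13]. Replacing that slice with [81] (different length) produces [9, 4, 2, 81, 14].

[9, 4, 2, 81, 14]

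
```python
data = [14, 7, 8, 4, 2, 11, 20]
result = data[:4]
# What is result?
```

data has length 7. The slice data[:4] selects indices [0, 1, 2, 3] (0->14, 1->7, 2->8, 3->4), giving [14, 7, 8, 4].

[14, 7, 8, 4]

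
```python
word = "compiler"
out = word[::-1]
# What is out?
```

word has length 8. The slice word[::-1] selects indices [7, 6, 5, 4, 3, 2, 1, 0] (7->'r', 6->'e', 5->'l', 4->'i', 3->'p', 2->'m', 1->'o', 0->'c'), giving 'relipmoc'.

'relipmoc'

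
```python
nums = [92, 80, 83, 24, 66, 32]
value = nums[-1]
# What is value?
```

nums has length 6. Negative index -1 maps to positive index 6 + (-1) = 5. nums[5] = 32.

32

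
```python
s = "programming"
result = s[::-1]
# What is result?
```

s has length 11. The slice s[::-1] selects indices [10, 9, 8, 7, 6, 5, 4, 3, 2, 1, 0] (10->'g', 9->'n', 8->'i', 7->'m', 6->'m', 5->'a', 4->'r', 3->'g', 2->'o', 1->'r', 0->'p'), giving 'gnimmargorp'.

'gnimmargorp'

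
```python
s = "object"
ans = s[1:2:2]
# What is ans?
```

s has length 6. The slice s[1:2:2] selects indices [1] (1->'b'), giving 'b'.

'b'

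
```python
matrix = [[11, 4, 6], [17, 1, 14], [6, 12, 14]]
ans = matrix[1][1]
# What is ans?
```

matrix[1] = [17, 1, 14]. Taking column 1 of that row yields 1.

1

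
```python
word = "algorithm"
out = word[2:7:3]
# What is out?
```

word has length 9. The slice word[2:7:3] selects indices [2, 5] (2->'g', 5->'i'), giving 'gi'.

'gi'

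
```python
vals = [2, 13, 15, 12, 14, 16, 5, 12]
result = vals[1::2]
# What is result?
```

vals has length 8. The slice vals[1::2] selects indices [1, 3, 5, 7] (1->13, 3->12, 5->16, 7->12), giving [13, 12, 16, 12].

[13, 12, 16, 12]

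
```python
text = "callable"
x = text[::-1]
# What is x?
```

text has length 8. The slice text[::-1] selects indices [7, 6, 5, 4, 3, 2, 1, 0] (7->'e', 6->'l', 5->'b', 4->'a', 3->'l', 2->'l', 1->'a', 0->'c'), giving 'elballac'.

'elballac'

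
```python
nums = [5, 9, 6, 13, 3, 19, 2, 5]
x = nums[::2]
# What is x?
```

nums has length 8. The slice nums[::2] selects indices [0, 2, 4, 6] (0->5, 2->6, 4->3, 6->2), giving [5, 6, 3, 2].

[5, 6, 3, 2]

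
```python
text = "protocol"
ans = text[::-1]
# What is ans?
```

text has length 8. The slice text[::-1] selects indices [7, 6, 5, 4, 3, 2, 1, 0] (7->'l', 6->'o', 5->'c', 4->'o', 3->'t', 2->'o', 1->'r', 0->'p'), giving 'locotorp'.

'locotorp'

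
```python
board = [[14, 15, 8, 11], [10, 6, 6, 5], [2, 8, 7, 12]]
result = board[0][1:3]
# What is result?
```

board[0] = [14, 15, 8, 11]. board[0] has length 4. The slice board[0][1:3] selects indices [1, 2] (1->15, 2->8), giving [15, 8].

[15, 8]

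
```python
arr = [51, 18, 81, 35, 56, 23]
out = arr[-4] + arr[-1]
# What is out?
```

arr has length 6. Negative index -4 maps to positive index 6 + (-4) = 2. arr[2] = 81.
arr has length 6. Negative index -1 maps to positive index 6 + (-1) = 5. arr[5] = 23.
Sum: 81 + 23 = 104.

104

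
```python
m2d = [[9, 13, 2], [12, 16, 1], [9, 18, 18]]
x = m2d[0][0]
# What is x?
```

m2d[0] = [9, 13, 2]. Taking column 0 of that row yields 9.

9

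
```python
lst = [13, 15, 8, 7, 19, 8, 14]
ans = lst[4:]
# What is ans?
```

lst has length 7. The slice lst[4:] selects indices [4, 5, 6] (4->19, 5->8, 6->14), giving [19, 8, 14].

[19, 8, 14]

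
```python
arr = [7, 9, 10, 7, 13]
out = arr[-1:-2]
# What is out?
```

arr has length 5. The slice arr[-1:-2] resolves to an empty index range, so the result is [].

[]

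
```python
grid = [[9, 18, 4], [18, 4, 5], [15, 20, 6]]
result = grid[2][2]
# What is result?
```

grid[2] = [15, 20, 6]. Taking column 2 of that row yields 6.

6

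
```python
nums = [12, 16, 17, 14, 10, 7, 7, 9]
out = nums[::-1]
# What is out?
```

nums has length 8. The slice nums[::-1] selects indices [7, 6, 5, 4, 3, 2, 1, 0] (7->9, 6->7, 5->7, 4->10, 3->14, 2->17, 1->16, 0->12), giving [9, 7, 7, 10, 14, 17, 16, 12].

[9, 7, 7, 10, 14, 17, 16, 12]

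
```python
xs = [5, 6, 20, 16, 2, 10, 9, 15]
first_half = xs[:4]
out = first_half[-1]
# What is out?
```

xs has length 8. The slice xs[:4] selects indices [0, 1, 2, 3] (0->5, 1->6, 2->20, 3->16), giving [5, 6, 20, 16]. So first_half = [5, 6, 20, 16]. Then first_half[-1] = 16.

16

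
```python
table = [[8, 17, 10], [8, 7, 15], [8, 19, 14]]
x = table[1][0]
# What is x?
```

table[1] = [8, 7, 15]. Taking column 0 of that row yields 8.

8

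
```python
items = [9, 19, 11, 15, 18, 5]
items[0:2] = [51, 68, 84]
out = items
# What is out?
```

items starts as [9, 19, 11, 15, 18, 5] (length 6). The slice items[0:2] covers indices [0, 1] with values [9, 19]. Replacing that slice with [51, 68, 84] (different length) produces [51, 68, 84, 11, 15, 18, 5].

[51, 68, 84, 11, 15, 18, 5]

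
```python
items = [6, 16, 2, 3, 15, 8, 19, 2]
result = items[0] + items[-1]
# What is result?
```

items has length 8. items[0] = 6.
items has length 8. Negative index -1 maps to positive index 8 + (-1) = 7. items[7] = 2.
Sum: 6 + 2 = 8.

8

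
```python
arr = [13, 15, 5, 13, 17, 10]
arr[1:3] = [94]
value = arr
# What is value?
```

arr starts as [13, 15, 5, 13, 17, 10] (length 6). The slice arr[1:3] covers indices [1, 2] with values [15, 5]. Replacing that slice with [94] (different length) produces [13, 94, 13, 17, 10].

[13, 94, 13, 17, 10]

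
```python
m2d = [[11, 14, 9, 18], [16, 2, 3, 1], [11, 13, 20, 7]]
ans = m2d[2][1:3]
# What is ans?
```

m2d[2] = [11, 13, 20, 7]. m2d[2] has length 4. The slice m2d[2][1:3] selects indices [1, 2] (1->13, 2->20), giving [13, 20].

[13, 20]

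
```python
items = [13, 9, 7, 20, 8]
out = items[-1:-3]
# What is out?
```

items has length 5. The slice items[-1:-3] resolves to an empty index range, so the result is [].

[]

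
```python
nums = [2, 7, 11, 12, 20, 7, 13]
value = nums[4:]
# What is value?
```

nums has length 7. The slice nums[4:] selects indices [4, 5, 6] (4->20, 5->7, 6->13), giving [20, 7, 13].

[20, 7, 13]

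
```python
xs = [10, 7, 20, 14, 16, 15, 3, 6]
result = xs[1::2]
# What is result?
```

xs has length 8. The slice xs[1::2] selects indices [1, 3, 5, 7] (1->7, 3->14, 5->15, 7->6), giving [7, 14, 15, 6].

[7, 14, 15, 6]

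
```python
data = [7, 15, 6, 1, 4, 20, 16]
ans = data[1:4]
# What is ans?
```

data has length 7. The slice data[1:4] selects indices [1, 2, 3] (1->15, 2->6, 3->1), giving [15, 6, 1].

[15, 6, 1]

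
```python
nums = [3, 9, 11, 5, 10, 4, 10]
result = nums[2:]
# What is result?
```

nums has length 7. The slice nums[2:] selects indices [2, 3, 4, 5, 6] (2->11, 3->5, 4->10, 5->4, 6->10), giving [11, 5, 10, 4, 10].

[11, 5, 10, 4, 10]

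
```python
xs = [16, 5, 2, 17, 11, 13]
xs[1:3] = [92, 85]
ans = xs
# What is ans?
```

xs starts as [16, 5, 2, 17, 11, 13] (length 6). The slice xs[1:3] covers indices [1, 2] with values [5, 2]. Replacing that slice with [92, 85] (same length) produces [16, 92, 85, 17, 11, 13].

[16, 92, 85, 17, 11, 13]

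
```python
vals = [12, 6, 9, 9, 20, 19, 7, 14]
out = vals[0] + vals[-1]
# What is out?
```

vals has length 8. vals[0] = 12.
vals has length 8. Negative index -1 maps to positive index 8 + (-1) = 7. vals[7] = 14.
Sum: 12 + 14 = 26.

26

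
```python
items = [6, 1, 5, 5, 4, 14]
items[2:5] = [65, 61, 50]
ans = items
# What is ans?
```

items starts as [6, 1, 5, 5, 4, 14] (length 6). The slice items[2:5] covers indices [2, 3, 4] with values [5, 5, 4]. Replacing that slice with [65, 61, 50] (same length) produces [6, 1, 65, 61, 50, 14].

[6, 1, 65, 61, 50, 14]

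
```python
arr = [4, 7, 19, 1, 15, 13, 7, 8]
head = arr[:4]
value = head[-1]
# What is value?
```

arr has length 8. The slice arr[:4] selects indices [0, 1, 2, 3] (0->4, 1->7, 2->19, 3->1), giving [4, 7, 19, 1]. So head = [4, 7, 19, 1]. Then head[-1] = 1.

1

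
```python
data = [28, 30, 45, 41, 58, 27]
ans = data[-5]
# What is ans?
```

data has length 6. Negative index -5 maps to positive index 6 + (-5) = 1. data[1] = 30.

30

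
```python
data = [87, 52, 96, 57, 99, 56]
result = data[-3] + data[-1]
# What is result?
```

data has length 6. Negative index -3 maps to positive index 6 + (-3) = 3. data[3] = 57.
data has length 6. Negative index -1 maps to positive index 6 + (-1) = 5. data[5] = 56.
Sum: 57 + 56 = 113.

113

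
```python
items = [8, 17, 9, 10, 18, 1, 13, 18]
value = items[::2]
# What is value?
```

items has length 8. The slice items[::2] selects indices [0, 2, 4, 6] (0->8, 2->9, 4->18, 6->13), giving [8, 9, 18, 13].

[8, 9, 18, 13]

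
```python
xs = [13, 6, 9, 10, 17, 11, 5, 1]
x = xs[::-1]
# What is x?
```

xs has length 8. The slice xs[::-1] selects indices [7, 6, 5, 4, 3, 2, 1, 0] (7->1, 6->5, 5->11, 4->17, 3->10, 2->9, 1->6, 0->13), giving [1, 5, 11, 17, 10, 9, 6, 13].

[1, 5, 11, 17, 10, 9, 6, 13]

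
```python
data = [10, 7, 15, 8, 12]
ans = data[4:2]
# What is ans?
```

data has length 5. The slice data[4:2] resolves to an empty index range, so the result is [].

[]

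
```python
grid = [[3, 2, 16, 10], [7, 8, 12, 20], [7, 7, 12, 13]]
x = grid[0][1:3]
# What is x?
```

grid[0] = [3, 2, 16, 10]. grid[0] has length 4. The slice grid[0][1:3] selects indices [1, 2] (1->2, 2->16), giving [2, 16].

[2, 16]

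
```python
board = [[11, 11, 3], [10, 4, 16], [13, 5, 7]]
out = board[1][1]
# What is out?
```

board[1] = [10, 4, 16]. Taking column 1 of that row yields 4.

4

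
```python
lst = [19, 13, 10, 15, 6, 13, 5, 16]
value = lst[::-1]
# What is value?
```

lst has length 8. The slice lst[::-1] selects indices [7, 6, 5, 4, 3, 2, 1, 0] (7->16, 6->5, 5->13, 4->6, 3->15, 2->10, 1->13, 0->19), giving [16, 5, 13, 6, 15, 10, 13, 19].

[16, 5, 13, 6, 15, 10, 13, 19]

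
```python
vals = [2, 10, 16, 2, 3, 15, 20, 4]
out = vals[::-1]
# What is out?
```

vals has length 8. The slice vals[::-1] selects indices [7, 6, 5, 4, 3, 2, 1, 0] (7->4, 6->20, 5->15, 4->3, 3->2, 2->16, 1->10, 0->2), giving [4, 20, 15, 3, 2, 16, 10, 2].

[4, 20, 15, 3, 2, 16, 10, 2]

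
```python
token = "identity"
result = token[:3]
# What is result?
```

token has length 8. The slice token[:3] selects indices [0, 1, 2] (0->'i', 1->'d', 2->'e'), giving 'ide'.

'ide'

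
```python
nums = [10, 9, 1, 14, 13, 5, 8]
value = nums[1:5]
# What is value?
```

nums has length 7. The slice nums[1:5] selects indices [1, 2, 3, 4] (1->9, 2->1, 3->14, 4->13), giving [9, 1, 14, 13].

[9, 1, 14, 13]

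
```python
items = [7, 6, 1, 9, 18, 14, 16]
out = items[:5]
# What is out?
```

items has length 7. The slice items[:5] selects indices [0, 1, 2, 3, 4] (0->7, 1->6, 2->1, 3->9, 4->18), giving [7, 6, 1, 9, 18].

[7, 6, 1, 9, 18]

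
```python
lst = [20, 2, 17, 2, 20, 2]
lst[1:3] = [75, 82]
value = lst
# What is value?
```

lst starts as [20, 2, 17, 2, 20, 2] (length 6). The slice lst[1:3] covers indices [1, 2] with values [2, 17]. Replacing that slice with [75, 82] (same length) produces [20, 75, 82, 2, 20, 2].

[20, 75, 82, 2, 20, 2]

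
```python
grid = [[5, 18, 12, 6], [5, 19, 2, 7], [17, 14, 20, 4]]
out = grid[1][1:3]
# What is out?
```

grid[1] = [5, 19, 2, 7]. grid[1] has length 4. The slice grid[1][1:3] selects indices [1, 2] (1->19, 2->2), giving [19, 2].

[19, 2]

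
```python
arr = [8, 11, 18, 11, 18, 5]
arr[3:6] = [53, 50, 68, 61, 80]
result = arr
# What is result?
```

arr starts as [8, 11, 18, 11, 18, 5] (length 6). The slice arr[3:6] covers indices [3, 4, 5] with values [11, 18, 5]. Replacing that slice with [53, 50, 68, 61, 80] (different length) produces [8, 11, 18, 53, 50, 68, 61, 80].

[8, 11, 18, 53, 50, 68, 61, 80]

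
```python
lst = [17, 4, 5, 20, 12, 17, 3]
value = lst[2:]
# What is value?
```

lst has length 7. The slice lst[2:] selects indices [2, 3, 4, 5, 6] (2->5, 3->20, 4->12, 5->17, 6->3), giving [5, 20, 12, 17, 3].

[5, 20, 12, 17, 3]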